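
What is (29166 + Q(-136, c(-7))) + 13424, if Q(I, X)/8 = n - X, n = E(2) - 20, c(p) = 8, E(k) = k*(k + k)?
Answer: 42430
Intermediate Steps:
E(k) = 2*k² (E(k) = k*(2*k) = 2*k²)
n = -12 (n = 2*2² - 20 = 2*4 - 20 = 8 - 20 = -12)
Q(I, X) = -96 - 8*X (Q(I, X) = 8*(-12 - X) = -96 - 8*X)
(29166 + Q(-136, c(-7))) + 13424 = (29166 + (-96 - 8*8)) + 13424 = (29166 + (-96 - 64)) + 13424 = (29166 - 160) + 13424 = 29006 + 13424 = 42430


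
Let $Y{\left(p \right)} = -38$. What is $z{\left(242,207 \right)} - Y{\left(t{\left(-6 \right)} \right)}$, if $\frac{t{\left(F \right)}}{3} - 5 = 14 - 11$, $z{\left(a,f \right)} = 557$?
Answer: $595$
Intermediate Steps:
$t{\left(F \right)} = 24$ ($t{\left(F \right)} = 15 + 3 \left(14 - 11\right) = 15 + 3 \cdot 3 = 15 + 9 = 24$)
$z{\left(242,207 \right)} - Y{\left(t{\left(-6 \right)} \right)} = 557 - -38 = 557 + 38 = 595$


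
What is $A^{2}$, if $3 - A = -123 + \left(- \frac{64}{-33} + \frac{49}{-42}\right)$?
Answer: $\frac{7590025}{484} \approx 15682.0$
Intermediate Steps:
$A = \frac{2755}{22}$ ($A = 3 - \left(-123 + \left(- \frac{64}{-33} + \frac{49}{-42}\right)\right) = 3 - \left(-123 + \left(\left(-64\right) \left(- \frac{1}{33}\right) + 49 \left(- \frac{1}{42}\right)\right)\right) = 3 - \left(-123 + \left(\frac{64}{33} - \frac{7}{6}\right)\right) = 3 - \left(-123 + \frac{17}{22}\right) = 3 - - \frac{2689}{22} = 3 + \frac{2689}{22} = \frac{2755}{22} \approx 125.23$)
$A^{2} = \left(\frac{2755}{22}\right)^{2} = \frac{7590025}{484}$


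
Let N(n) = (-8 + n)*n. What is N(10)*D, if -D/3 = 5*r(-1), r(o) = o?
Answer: 300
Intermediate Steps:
N(n) = n*(-8 + n)
D = 15 (D = -15*(-1) = -3*(-5) = 15)
N(10)*D = (10*(-8 + 10))*15 = (10*2)*15 = 20*15 = 300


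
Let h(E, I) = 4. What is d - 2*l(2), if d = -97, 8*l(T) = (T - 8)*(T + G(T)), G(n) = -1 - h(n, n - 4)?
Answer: -203/2 ≈ -101.50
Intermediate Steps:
G(n) = -5 (G(n) = -1 - 1*4 = -1 - 4 = -5)
l(T) = (-8 + T)*(-5 + T)/8 (l(T) = ((T - 8)*(T - 5))/8 = ((-8 + T)*(-5 + T))/8 = (-8 + T)*(-5 + T)/8)
d - 2*l(2) = -97 - 2*(5 - 13/8*2 + (⅛)*2²) = -97 - 2*(5 - 13/4 + (⅛)*4) = -97 - 2*(5 - 13/4 + ½) = -97 - 2*9/4 = -97 - 9/2 = -203/2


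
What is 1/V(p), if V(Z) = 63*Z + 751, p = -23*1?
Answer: -1/698 ≈ -0.0014327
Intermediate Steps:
p = -23
V(Z) = 751 + 63*Z
1/V(p) = 1/(751 + 63*(-23)) = 1/(751 - 1449) = 1/(-698) = -1/698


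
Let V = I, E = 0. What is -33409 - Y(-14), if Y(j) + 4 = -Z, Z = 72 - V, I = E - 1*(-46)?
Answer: -33379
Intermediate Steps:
I = 46 (I = 0 - 1*(-46) = 0 + 46 = 46)
V = 46
Z = 26 (Z = 72 - 1*46 = 72 - 46 = 26)
Y(j) = -30 (Y(j) = -4 - 1*26 = -4 - 26 = -30)
-33409 - Y(-14) = -33409 - 1*(-30) = -33409 + 30 = -33379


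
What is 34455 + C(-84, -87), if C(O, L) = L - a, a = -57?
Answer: 34425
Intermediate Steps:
C(O, L) = 57 + L (C(O, L) = L - 1*(-57) = L + 57 = 57 + L)
34455 + C(-84, -87) = 34455 + (57 - 87) = 34455 - 30 = 34425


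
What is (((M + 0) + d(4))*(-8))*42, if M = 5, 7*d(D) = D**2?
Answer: -2448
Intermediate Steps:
d(D) = D**2/7
(((M + 0) + d(4))*(-8))*42 = (((5 + 0) + (1/7)*4**2)*(-8))*42 = ((5 + (1/7)*16)*(-8))*42 = ((5 + 16/7)*(-8))*42 = ((51/7)*(-8))*42 = -408/7*42 = -2448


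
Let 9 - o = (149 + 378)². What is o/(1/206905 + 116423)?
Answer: -7182707075/3011062602 ≈ -2.3854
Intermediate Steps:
o = -277720 (o = 9 - (149 + 378)² = 9 - 1*527² = 9 - 1*277729 = 9 - 277729 = -277720)
o/(1/206905 + 116423) = -277720/(1/206905 + 116423) = -277720/24088500816/206905 = -277720*206905/24088500816 = -7182707075/3011062602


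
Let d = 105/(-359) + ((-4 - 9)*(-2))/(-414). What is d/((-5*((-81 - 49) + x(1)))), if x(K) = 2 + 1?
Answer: -26402/47188755 ≈ -0.00055950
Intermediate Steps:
x(K) = 3
d = -26402/74313 (d = 105*(-1/359) - 13*(-2)*(-1/414) = -105/359 + 26*(-1/414) = -105/359 - 13/207 = -26402/74313 ≈ -0.35528)
d/((-5*((-81 - 49) + x(1)))) = -26402*(-1/(5*((-81 - 49) + 3)))/74313 = -26402*(-1/(5*(-130 + 3)))/74313 = -26402/(74313*((-5*(-127)))) = -26402/74313/635 = -26402/74313*1/635 = -26402/47188755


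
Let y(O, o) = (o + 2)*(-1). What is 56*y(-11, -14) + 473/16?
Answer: 11225/16 ≈ 701.56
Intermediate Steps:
y(O, o) = -2 - o (y(O, o) = (2 + o)*(-1) = -2 - o)
56*y(-11, -14) + 473/16 = 56*(-2 - 1*(-14)) + 473/16 = 56*(-2 + 14) + 473*(1/16) = 56*12 + 473/16 = 672 + 473/16 = 11225/16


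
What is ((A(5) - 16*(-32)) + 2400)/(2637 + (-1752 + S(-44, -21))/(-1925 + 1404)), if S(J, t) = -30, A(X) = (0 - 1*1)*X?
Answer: 168283/152851 ≈ 1.1010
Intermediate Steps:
A(X) = -X (A(X) = (0 - 1)*X = -X)
((A(5) - 16*(-32)) + 2400)/(2637 + (-1752 + S(-44, -21))/(-1925 + 1404)) = ((-1*5 - 16*(-32)) + 2400)/(2637 + (-1752 - 30)/(-1925 + 1404)) = ((-5 + 512) + 2400)/(2637 - 1782/(-521)) = (507 + 2400)/(2637 - 1782*(-1/521)) = 2907/(2637 + 1782/521) = 2907/(1375659/521) = 2907*(521/1375659) = 168283/152851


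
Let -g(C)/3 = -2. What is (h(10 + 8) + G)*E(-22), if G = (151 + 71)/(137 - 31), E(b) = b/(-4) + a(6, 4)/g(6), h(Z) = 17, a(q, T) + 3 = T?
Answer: 17204/159 ≈ 108.20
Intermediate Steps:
a(q, T) = -3 + T
g(C) = 6 (g(C) = -3*(-2) = 6)
E(b) = ⅙ - b/4 (E(b) = b/(-4) + (-3 + 4)/6 = b*(-¼) + 1*(⅙) = -b/4 + ⅙ = ⅙ - b/4)
G = 111/53 (G = 222/106 = 222*(1/106) = 111/53 ≈ 2.0943)
(h(10 + 8) + G)*E(-22) = (17 + 111/53)*(⅙ - ¼*(-22)) = 1012*(⅙ + 11/2)/53 = (1012/53)*(17/3) = 17204/159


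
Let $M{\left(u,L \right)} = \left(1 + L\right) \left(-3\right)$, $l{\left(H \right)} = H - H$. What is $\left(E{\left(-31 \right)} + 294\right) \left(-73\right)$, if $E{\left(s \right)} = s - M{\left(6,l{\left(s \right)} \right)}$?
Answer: $-19418$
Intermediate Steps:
$l{\left(H \right)} = 0$
$M{\left(u,L \right)} = -3 - 3 L$
$E{\left(s \right)} = 3 + s$ ($E{\left(s \right)} = s - \left(-3 - 0\right) = s - \left(-3 + 0\right) = s - -3 = s + 3 = 3 + s$)
$\left(E{\left(-31 \right)} + 294\right) \left(-73\right) = \left(\left(3 - 31\right) + 294\right) \left(-73\right) = \left(-28 + 294\right) \left(-73\right) = 266 \left(-73\right) = -19418$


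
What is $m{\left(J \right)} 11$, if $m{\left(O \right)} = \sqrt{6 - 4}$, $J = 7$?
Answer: $11 \sqrt{2} \approx 15.556$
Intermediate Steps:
$m{\left(O \right)} = \sqrt{2}$
$m{\left(J \right)} 11 = \sqrt{2} \cdot 11 = 11 \sqrt{2}$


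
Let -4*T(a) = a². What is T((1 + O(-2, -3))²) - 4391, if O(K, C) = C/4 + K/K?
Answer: -4497009/1024 ≈ -4391.6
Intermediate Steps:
O(K, C) = 1 + C/4 (O(K, C) = C*(¼) + 1 = C/4 + 1 = 1 + C/4)
T(a) = -a²/4
T((1 + O(-2, -3))²) - 4391 = -(1 + (1 + (¼)*(-3)))⁴/4 - 4391 = -(1 + (1 - ¾))⁴/4 - 4391 = -(1 + ¼)⁴/4 - 4391 = -((5/4)²)²/4 - 4391 = -(25/16)²/4 - 4391 = -¼*625/256 - 4391 = -625/1024 - 4391 = -4497009/1024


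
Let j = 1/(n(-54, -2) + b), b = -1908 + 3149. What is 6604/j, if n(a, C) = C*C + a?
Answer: 7865364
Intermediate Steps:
n(a, C) = a + C² (n(a, C) = C² + a = a + C²)
b = 1241
j = 1/1191 (j = 1/((-54 + (-2)²) + 1241) = 1/((-54 + 4) + 1241) = 1/(-50 + 1241) = 1/1191 ≈ 0.00083963)
6604/j = 6604/(1/1191) = 6604*1191 = 7865364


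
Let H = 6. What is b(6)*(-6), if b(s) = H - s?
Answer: 0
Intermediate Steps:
b(s) = 6 - s
b(6)*(-6) = (6 - 1*6)*(-6) = (6 - 6)*(-6) = 0*(-6) = 0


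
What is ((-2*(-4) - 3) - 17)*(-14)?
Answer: 168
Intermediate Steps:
((-2*(-4) - 3) - 17)*(-14) = ((8 - 3) - 17)*(-14) = (5 - 17)*(-14) = -12*(-14) = 168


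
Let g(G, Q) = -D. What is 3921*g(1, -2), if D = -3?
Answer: 11763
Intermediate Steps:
g(G, Q) = 3 (g(G, Q) = -1*(-3) = 3)
3921*g(1, -2) = 3921*3 = 11763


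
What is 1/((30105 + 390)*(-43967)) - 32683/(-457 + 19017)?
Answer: -302210384219/171619029120 ≈ -1.7609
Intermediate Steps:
1/((30105 + 390)*(-43967)) - 32683/(-457 + 19017) = -1/43967/30495 - 32683/18560 = (1/30495)*(-1/43967) - 32683*1/18560 = -1/1340773665 - 1127/640 = -302210384219/171619029120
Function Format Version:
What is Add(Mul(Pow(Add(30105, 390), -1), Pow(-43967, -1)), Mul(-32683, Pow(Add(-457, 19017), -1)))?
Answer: Rational(-302210384219, 171619029120) ≈ -1.7609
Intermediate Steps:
Add(Mul(Pow(Add(30105, 390), -1), Pow(-43967, -1)), Mul(-32683, Pow(Add(-457, 19017), -1))) = Add(Mul(Pow(30495, -1), Rational(-1, 43967)), Mul(-32683, Pow(18560, -1))) = Add(Mul(Rational(1, 30495), Rational(-1, 43967)), Mul(-32683, Rational(1, 18560))) = Add(Rational(-1, 1340773665), Rational(-1127, 640)) = Rational(-302210384219, 171619029120)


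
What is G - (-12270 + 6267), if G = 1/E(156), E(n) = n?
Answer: 936469/156 ≈ 6003.0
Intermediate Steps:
G = 1/156 ≈ 0.0064103
G - (-12270 + 6267) = 1/156 - (-12270 + 6267) = 1/156 - 1*(-6003) = 1/156 + 6003 = 936469/156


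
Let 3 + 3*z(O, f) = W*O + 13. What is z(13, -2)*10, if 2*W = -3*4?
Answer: -680/3 ≈ -226.67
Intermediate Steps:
W = -6 (W = (-3*4)/2 = (1/2)*(-12) = -6)
z(O, f) = 10/3 - 2*O (z(O, f) = -1 + (-6*O + 13)/3 = -1 + (13 - 6*O)/3 = -1 + (13/3 - 2*O) = 10/3 - 2*O)
z(13, -2)*10 = (10/3 - 2*13)*10 = (10/3 - 26)*10 = -68/3*10 = -680/3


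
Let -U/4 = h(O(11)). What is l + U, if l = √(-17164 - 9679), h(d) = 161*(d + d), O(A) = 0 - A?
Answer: 14168 + I*√26843 ≈ 14168.0 + 163.84*I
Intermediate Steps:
O(A) = -A
h(d) = 322*d (h(d) = 161*(2*d) = 322*d)
U = 14168 (U = -1288*(-1*11) = -1288*(-11) = -4*(-3542) = 14168)
l = I*√26843 (l = √(-26843) = I*√26843 ≈ 163.84*I)
l + U = I*√26843 + 14168 = 14168 + I*√26843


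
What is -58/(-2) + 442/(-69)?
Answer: 1559/69 ≈ 22.594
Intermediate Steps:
-58/(-2) + 442/(-69) = -58*(-½) + 442*(-1/69) = 29 - 442/69 = 1559/69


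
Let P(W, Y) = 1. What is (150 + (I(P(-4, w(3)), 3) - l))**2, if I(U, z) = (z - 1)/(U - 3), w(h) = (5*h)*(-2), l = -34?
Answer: 33489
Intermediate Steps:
w(h) = -10*h
I(U, z) = (-1 + z)/(-3 + U)
(150 + (I(P(-4, w(3)), 3) - l))**2 = (150 + ((-1 + 3)/(-3 + 1) - 1*(-34)))**2 = (150 + (2/(-2) + 34))**2 = (150 + (-1/2*2 + 34))**2 = (150 + (-1 + 34))**2 = (150 + 33)**2 = 183**2 = 33489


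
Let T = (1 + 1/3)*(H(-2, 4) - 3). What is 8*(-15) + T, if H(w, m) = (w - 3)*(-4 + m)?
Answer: -124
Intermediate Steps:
H(w, m) = (-4 + m)*(-3 + w) (H(w, m) = (-3 + w)*(-4 + m) = (-4 + m)*(-3 + w))
T = -4 (T = (1 + 1/3)*((12 - 4*(-2) - 3*4 + 4*(-2)) - 3) = (1 + ⅓)*((12 + 8 - 12 - 8) - 3) = 4*(0 - 3)/3 = (4/3)*(-3) = -4)
8*(-15) + T = 8*(-15) - 4 = -120 - 4 = -124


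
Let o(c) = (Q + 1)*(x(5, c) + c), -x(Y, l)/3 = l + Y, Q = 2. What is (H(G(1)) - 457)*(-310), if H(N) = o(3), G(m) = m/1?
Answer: 161200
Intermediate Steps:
x(Y, l) = -3*Y - 3*l (x(Y, l) = -3*(l + Y) = -3*(Y + l) = -3*Y - 3*l)
o(c) = -45 - 6*c (o(c) = (2 + 1)*((-3*5 - 3*c) + c) = 3*((-15 - 3*c) + c) = 3*(-15 - 2*c) = -45 - 6*c)
G(m) = m (G(m) = m*1 = m)
H(N) = -63 (H(N) = -45 - 6*3 = -45 - 18 = -63)
(H(G(1)) - 457)*(-310) = (-63 - 457)*(-310) = -520*(-310) = 161200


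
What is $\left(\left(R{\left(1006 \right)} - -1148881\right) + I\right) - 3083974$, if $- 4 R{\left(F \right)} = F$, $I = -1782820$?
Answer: $- \frac{7436329}{2} \approx -3.7182 \cdot 10^{6}$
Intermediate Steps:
$R{\left(F \right)} = - \frac{F}{4}$
$\left(\left(R{\left(1006 \right)} - -1148881\right) + I\right) - 3083974 = \left(\left(\left(- \frac{1}{4}\right) 1006 - -1148881\right) - 1782820\right) - 3083974 = \left(\left(- \frac{503}{2} + 1148881\right) - 1782820\right) - 3083974 = \left(\frac{2297259}{2} - 1782820\right) - 3083974 = - \frac{1268381}{2} - 3083974 = - \frac{7436329}{2}$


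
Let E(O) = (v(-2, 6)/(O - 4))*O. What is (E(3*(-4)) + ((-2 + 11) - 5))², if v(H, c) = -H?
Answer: 121/4 ≈ 30.250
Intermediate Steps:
E(O) = 2*O/(-4 + O) (E(O) = ((-1*(-2))/(O - 4))*O = (2/(-4 + O))*O = 2*O/(-4 + O))
(E(3*(-4)) + ((-2 + 11) - 5))² = (2*(3*(-4))/(-4 + 3*(-4)) + ((-2 + 11) - 5))² = (2*(-12)/(-4 - 12) + (9 - 5))² = (2*(-12)/(-16) + 4)² = (2*(-12)*(-1/16) + 4)² = (3/2 + 4)² = (11/2)² = 121/4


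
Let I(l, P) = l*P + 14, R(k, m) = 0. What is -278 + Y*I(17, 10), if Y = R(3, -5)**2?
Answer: -278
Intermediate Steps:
Y = 0 (Y = 0**2 = 0)
I(l, P) = 14 + P*l (I(l, P) = P*l + 14 = 14 + P*l)
-278 + Y*I(17, 10) = -278 + 0*(14 + 10*17) = -278 + 0*(14 + 170) = -278 + 0*184 = -278 + 0 = -278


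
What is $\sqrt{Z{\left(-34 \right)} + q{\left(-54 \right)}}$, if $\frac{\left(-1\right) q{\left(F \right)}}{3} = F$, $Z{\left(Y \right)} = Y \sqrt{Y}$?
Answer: $\sqrt{162 - 34 i \sqrt{34}} \approx 14.457 - 6.8565 i$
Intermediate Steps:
$Z{\left(Y \right)} = Y^{\frac{3}{2}}$
$q{\left(F \right)} = - 3 F$
$\sqrt{Z{\left(-34 \right)} + q{\left(-54 \right)}} = \sqrt{\left(-34\right)^{\frac{3}{2}} - -162} = \sqrt{- 34 i \sqrt{34} + 162} = \sqrt{162 - 34 i \sqrt{34}}$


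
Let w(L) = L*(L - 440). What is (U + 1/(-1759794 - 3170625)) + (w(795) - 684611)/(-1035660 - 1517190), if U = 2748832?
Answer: 5766417701335526614/2097770024025 ≈ 2.7488e+6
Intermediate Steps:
w(L) = L*(-440 + L)
(U + 1/(-1759794 - 3170625)) + (w(795) - 684611)/(-1035660 - 1517190) = (2748832 + 1/(-1759794 - 3170625)) + (795*(-440 + 795) - 684611)/(-1035660 - 1517190) = (2748832 + 1/(-4930419)) + (795*355 - 684611)/(-2552850) = (2748832 - 1/4930419) + (282225 - 684611)*(-1/2552850) = 13552893520607/4930419 - 402386*(-1/2552850) = 13552893520607/4930419 + 201193/1276425 = 5766417701335526614/2097770024025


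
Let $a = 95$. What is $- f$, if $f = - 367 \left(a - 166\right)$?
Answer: $-26057$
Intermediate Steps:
$f = 26057$ ($f = - 367 \left(95 - 166\right) = \left(-367\right) \left(-71\right) = 26057$)
$- f = \left(-1\right) 26057 = -26057$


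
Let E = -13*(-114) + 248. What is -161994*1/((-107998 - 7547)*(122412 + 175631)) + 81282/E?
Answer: 93304642473443/1985888823085 ≈ 46.984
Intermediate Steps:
E = 1730 (E = 1482 + 248 = 1730)
-161994*1/((-107998 - 7547)*(122412 + 175631)) + 81282/E = -161994*1/((-107998 - 7547)*(122412 + 175631)) + 81282/1730 = -161994/(298043*(-115545)) + 81282*(1/1730) = -161994/(-34437378435) + 40641/865 = -161994*(-1/34437378435) + 40641/865 = 53998/11479126145 + 40641/865 = 93304642473443/1985888823085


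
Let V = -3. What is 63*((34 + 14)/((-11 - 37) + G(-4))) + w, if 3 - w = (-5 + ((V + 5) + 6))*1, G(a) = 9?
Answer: -1008/13 ≈ -77.538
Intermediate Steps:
w = 0 (w = 3 - (-5 + ((-3 + 5) + 6)) = 3 - (-5 + (2 + 6)) = 3 - (-5 + 8) = 3 - 3 = 0)
63*((34 + 14)/((-11 - 37) + G(-4))) + w = 63*((34 + 14)/((-11 - 37) + 9)) + 0 = 63*(48/(-48 + 9)) + 0 = 63*(48/(-39)) + 0 = 63*(48*(-1/39)) + 0 = 63*(-16/13) + 0 = -1008/13 + 0 = -1008/13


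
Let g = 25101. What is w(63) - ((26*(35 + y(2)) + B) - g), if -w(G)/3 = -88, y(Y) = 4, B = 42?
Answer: 24309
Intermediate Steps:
w(G) = 264 (w(G) = -3*(-88) = 264)
w(63) - ((26*(35 + y(2)) + B) - g) = 264 - ((26*(35 + 4) + 42) - 1*25101) = 264 - ((26*39 + 42) - 25101) = 264 - ((1014 + 42) - 25101) = 264 - (1056 - 25101) = 264 - 1*(-24045) = 264 + 24045 = 24309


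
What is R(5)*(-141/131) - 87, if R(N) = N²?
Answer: -14922/131 ≈ -113.91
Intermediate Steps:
R(5)*(-141/131) - 87 = 5²*(-141/131) - 87 = 25*(-141*1/131) - 87 = 25*(-141/131) - 87 = -3525/131 - 87 = -14922/131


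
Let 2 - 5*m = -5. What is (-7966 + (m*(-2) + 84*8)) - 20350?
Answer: -138234/5 ≈ -27647.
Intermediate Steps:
m = 7/5 (m = 2/5 - 1/5*(-5) = 2/5 + 1 = 7/5 ≈ 1.4000)
(-7966 + (m*(-2) + 84*8)) - 20350 = (-7966 + ((7/5)*(-2) + 84*8)) - 20350 = (-7966 + (-14/5 + 672)) - 20350 = (-7966 + 3346/5) - 20350 = -36484/5 - 20350 = -138234/5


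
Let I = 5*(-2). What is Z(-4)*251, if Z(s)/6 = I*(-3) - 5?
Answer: 37650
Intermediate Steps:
I = -10
Z(s) = 150 (Z(s) = 6*(-10*(-3) - 5) = 6*(30 - 5) = 6*25 = 150)
Z(-4)*251 = 150*251 = 37650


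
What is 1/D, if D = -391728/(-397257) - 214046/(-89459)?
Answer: 11846071321/40024955658 ≈ 0.29597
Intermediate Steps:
D = 40024955658/11846071321 (D = -391728*(-1/397257) - 214046*(-1/89459) = 130576/132419 + 214046/89459 = 40024955658/11846071321 ≈ 3.3788)
1/D = 1/(40024955658/11846071321) = 11846071321/40024955658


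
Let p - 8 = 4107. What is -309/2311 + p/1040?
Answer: 1837681/480688 ≈ 3.8230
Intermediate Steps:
p = 4115 (p = 8 + 4107 = 4115)
-309/2311 + p/1040 = -309/2311 + 4115/1040 = -309*1/2311 + 4115*(1/1040) = -309/2311 + 823/208 = 1837681/480688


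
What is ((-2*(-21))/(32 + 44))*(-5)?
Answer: -105/38 ≈ -2.7632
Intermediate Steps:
((-2*(-21))/(32 + 44))*(-5) = (42/76)*(-5) = ((1/76)*42)*(-5) = (21/38)*(-5) = -105/38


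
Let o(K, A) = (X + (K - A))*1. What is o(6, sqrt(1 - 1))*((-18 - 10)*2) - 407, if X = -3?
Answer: -575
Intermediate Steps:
o(K, A) = -3 + K - A (o(K, A) = (-3 + (K - A))*1 = (-3 + K - A)*1 = -3 + K - A)
o(6, sqrt(1 - 1))*((-18 - 10)*2) - 407 = (-3 + 6 - sqrt(1 - 1))*((-18 - 10)*2) - 407 = (-3 + 6 - sqrt(0))*(-28*2) - 407 = (-3 + 6 - 1*0)*(-56) - 407 = (-3 + 6 + 0)*(-56) - 407 = 3*(-56) - 407 = -168 - 407 = -575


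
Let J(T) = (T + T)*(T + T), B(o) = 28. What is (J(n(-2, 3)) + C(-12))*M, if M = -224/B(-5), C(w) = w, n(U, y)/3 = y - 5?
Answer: -1056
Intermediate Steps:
n(U, y) = -15 + 3*y (n(U, y) = 3*(y - 5) = 3*(-5 + y) = -15 + 3*y)
J(T) = 4*T**2 (J(T) = (2*T)*(2*T) = 4*T**2)
M = -8 (M = -224/28 = -224*1/28 = -8)
(J(n(-2, 3)) + C(-12))*M = (4*(-15 + 3*3)**2 - 12)*(-8) = (4*(-15 + 9)**2 - 12)*(-8) = (4*(-6)**2 - 12)*(-8) = (4*36 - 12)*(-8) = (144 - 12)*(-8) = 132*(-8) = -1056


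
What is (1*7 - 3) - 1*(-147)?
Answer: 151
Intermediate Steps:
(1*7 - 3) - 1*(-147) = (7 - 3) + 147 = 4 + 147 = 151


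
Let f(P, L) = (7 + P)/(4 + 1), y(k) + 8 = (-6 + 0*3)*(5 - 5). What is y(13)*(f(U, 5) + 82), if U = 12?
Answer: -3432/5 ≈ -686.40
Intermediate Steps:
y(k) = -8 (y(k) = -8 + (-6 + 0*3)*(5 - 5) = -8 + (-6 + 0)*0 = -8 - 6*0 = -8 + 0 = -8)
f(P, L) = 7/5 + P/5 (f(P, L) = (7 + P)/5 = (7 + P)*(1/5) = 7/5 + P/5)
y(13)*(f(U, 5) + 82) = -8*((7/5 + (1/5)*12) + 82) = -8*((7/5 + 12/5) + 82) = -8*(19/5 + 82) = -8*429/5 = -3432/5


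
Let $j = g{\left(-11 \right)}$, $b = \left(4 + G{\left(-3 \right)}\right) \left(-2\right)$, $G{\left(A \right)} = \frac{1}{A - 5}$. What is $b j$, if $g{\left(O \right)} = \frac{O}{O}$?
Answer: $- \frac{31}{4} \approx -7.75$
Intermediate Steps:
$g{\left(O \right)} = 1$
$G{\left(A \right)} = \frac{1}{-5 + A}$
$b = - \frac{31}{4}$ ($b = \left(4 + \frac{1}{-5 - 3}\right) \left(-2\right) = \left(4 + \frac{1}{-8}\right) \left(-2\right) = \left(4 - \frac{1}{8}\right) \left(-2\right) = \frac{31}{8} \left(-2\right) = - \frac{31}{4} \approx -7.75$)
$j = 1$
$b j = \left(- \frac{31}{4}\right) 1 = - \frac{31}{4}$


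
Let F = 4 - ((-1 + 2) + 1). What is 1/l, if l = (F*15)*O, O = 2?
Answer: 1/60 ≈ 0.016667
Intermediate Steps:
F = 2 (F = 4 - (1 + 1) = 4 - 1*2 = 4 - 2 = 2)
l = 60 (l = (2*15)*2 = 30*2 = 60)
1/l = 1/60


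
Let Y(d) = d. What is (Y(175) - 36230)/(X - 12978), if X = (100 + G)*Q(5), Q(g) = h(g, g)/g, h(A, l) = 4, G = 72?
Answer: 180275/64202 ≈ 2.8079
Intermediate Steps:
Q(g) = 4/g
X = 688/5 (X = (100 + 72)*(4/5) = 172*(4*(⅕)) = 172*(⅘) = 688/5 ≈ 137.60)
(Y(175) - 36230)/(X - 12978) = (175 - 36230)/(688/5 - 12978) = -36055/(-64202/5) = -36055*(-5/64202) = 180275/64202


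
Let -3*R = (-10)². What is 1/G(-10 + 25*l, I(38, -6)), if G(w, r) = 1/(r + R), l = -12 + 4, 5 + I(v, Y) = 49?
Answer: 32/3 ≈ 10.667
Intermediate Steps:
I(v, Y) = 44 (I(v, Y) = -5 + 49 = 44)
R = -100/3 (R = -⅓*(-10)² = -⅓*100 = -100/3 ≈ -33.333)
l = -8
G(w, r) = 1/(-100/3 + r) (G(w, r) = 1/(r - 100/3) = 1/(-100/3 + r))
1/G(-10 + 25*l, I(38, -6)) = 1/(3/(-100 + 3*44)) = 1/(3/(-100 + 132)) = 1/(3/32) = 32/3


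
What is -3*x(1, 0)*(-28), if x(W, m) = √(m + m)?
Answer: 0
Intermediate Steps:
x(W, m) = √2*√m (x(W, m) = √(2*m) = √2*√m)
-3*x(1, 0)*(-28) = -3*√2*√0*(-28) = -3*√2*0*(-28) = -3*0*(-28) = 0*(-28) = 0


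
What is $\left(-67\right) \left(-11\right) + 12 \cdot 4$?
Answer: $785$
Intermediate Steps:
$\left(-67\right) \left(-11\right) + 12 \cdot 4 = 737 + 48 = 785$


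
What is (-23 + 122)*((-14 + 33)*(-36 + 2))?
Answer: -63954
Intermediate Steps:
(-23 + 122)*((-14 + 33)*(-36 + 2)) = 99*(19*(-34)) = 99*(-646) = -63954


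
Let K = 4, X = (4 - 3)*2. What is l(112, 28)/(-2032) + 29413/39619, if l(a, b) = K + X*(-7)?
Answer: 30081703/40252904 ≈ 0.74732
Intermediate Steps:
X = 2 (X = 1*2 = 2)
l(a, b) = -10 (l(a, b) = 4 + 2*(-7) = 4 - 14 = -10)
l(112, 28)/(-2032) + 29413/39619 = -10/(-2032) + 29413/39619 = -10*(-1/2032) + 29413*(1/39619) = 5/1016 + 29413/39619 = 30081703/40252904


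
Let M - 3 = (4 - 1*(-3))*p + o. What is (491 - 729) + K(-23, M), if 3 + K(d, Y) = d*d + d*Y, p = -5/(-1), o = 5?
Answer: -701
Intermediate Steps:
p = 5 (p = -5*(-1) = 5)
M = 43 (M = 3 + ((4 - 1*(-3))*5 + 5) = 3 + ((4 + 3)*5 + 5) = 3 + (7*5 + 5) = 3 + (35 + 5) = 3 + 40 = 43)
K(d, Y) = -3 + d² + Y*d (K(d, Y) = -3 + (d*d + d*Y) = -3 + (d² + Y*d) = -3 + d² + Y*d)
(491 - 729) + K(-23, M) = (491 - 729) + (-3 + (-23)² + 43*(-23)) = -238 + (-3 + 529 - 989) = -238 - 463 = -701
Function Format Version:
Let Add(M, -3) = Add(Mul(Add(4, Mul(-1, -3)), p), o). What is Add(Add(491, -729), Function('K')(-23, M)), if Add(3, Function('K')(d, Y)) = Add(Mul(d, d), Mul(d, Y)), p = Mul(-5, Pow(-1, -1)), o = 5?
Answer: -701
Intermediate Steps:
p = 5 (p = Mul(-5, -1) = 5)
M = 43 (M = Add(3, Add(Mul(Add(4, Mul(-1, -3)), 5), 5)) = Add(3, Add(Mul(Add(4, 3), 5), 5)) = Add(3, Add(Mul(7, 5), 5)) = Add(3, Add(35, 5)) = Add(3, 40) = 43)
Function('K')(d, Y) = Add(-3, Pow(d, 2), Mul(Y, d)) (Function('K')(d, Y) = Add(-3, Add(Mul(d, d), Mul(d, Y))) = Add(-3, Add(Pow(d, 2), Mul(Y, d))) = Add(-3, Pow(d, 2), Mul(Y, d)))
Add(Add(491, -729), Function('K')(-23, M)) = Add(Add(491, -729), Add(-3, Pow(-23, 2), Mul(43, -23))) = Add(-238, Add(-3, 529, -989)) = Add(-238, -463) = -701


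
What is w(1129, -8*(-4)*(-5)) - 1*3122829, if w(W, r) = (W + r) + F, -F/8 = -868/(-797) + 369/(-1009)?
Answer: -2510520175532/804173 ≈ -3.1219e+6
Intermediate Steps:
F = -4653752/804173 (F = -8*(-868/(-797) + 369/(-1009)) = -8*(-868*(-1/797) + 369*(-1/1009)) = -8*(868/797 - 369/1009) = -8*581719/804173 = -4653752/804173 ≈ -5.7870)
w(W, r) = -4653752/804173 + W + r (w(W, r) = (W + r) - 4653752/804173 = -4653752/804173 + W + r)
w(1129, -8*(-4)*(-5)) - 1*3122829 = (-4653752/804173 + 1129 - 8*(-4)*(-5)) - 1*3122829 = (-4653752/804173 + 1129 + 32*(-5)) - 3122829 = (-4653752/804173 + 1129 - 160) - 3122829 = 774589885/804173 - 3122829 = -2510520175532/804173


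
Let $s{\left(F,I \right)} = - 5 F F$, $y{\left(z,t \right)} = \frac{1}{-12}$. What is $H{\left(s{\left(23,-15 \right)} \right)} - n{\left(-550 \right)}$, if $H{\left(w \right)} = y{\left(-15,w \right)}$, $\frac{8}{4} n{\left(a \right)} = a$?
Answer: $\frac{3299}{12} \approx 274.92$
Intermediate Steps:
$y{\left(z,t \right)} = - \frac{1}{12}$
$s{\left(F,I \right)} = - 5 F^{2}$
$n{\left(a \right)} = \frac{a}{2}$
$H{\left(w \right)} = - \frac{1}{12}$
$H{\left(s{\left(23,-15 \right)} \right)} - n{\left(-550 \right)} = - \frac{1}{12} - \frac{1}{2} \left(-550\right) = - \frac{1}{12} - -275 = - \frac{1}{12} + 275 = \frac{3299}{12}$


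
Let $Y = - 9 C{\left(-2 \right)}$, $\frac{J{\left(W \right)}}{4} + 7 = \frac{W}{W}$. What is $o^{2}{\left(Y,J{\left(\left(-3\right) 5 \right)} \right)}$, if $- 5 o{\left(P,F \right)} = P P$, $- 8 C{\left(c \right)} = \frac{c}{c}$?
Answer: $\frac{6561}{102400} \approx 0.064072$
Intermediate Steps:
$J{\left(W \right)} = -24$ ($J{\left(W \right)} = -28 + 4 \frac{W}{W} = -28 + 4 \cdot 1 = -28 + 4 = -24$)
$C{\left(c \right)} = - \frac{1}{8}$ ($C{\left(c \right)} = - \frac{c \frac{1}{c}}{8} = \left(- \frac{1}{8}\right) 1 = - \frac{1}{8}$)
$Y = \frac{9}{8}$ ($Y = \left(-9\right) \left(- \frac{1}{8}\right) = \frac{9}{8} \approx 1.125$)
$o{\left(P,F \right)} = - \frac{P^{2}}{5}$ ($o{\left(P,F \right)} = - \frac{P P}{5} = - \frac{P^{2}}{5}$)
$o^{2}{\left(Y,J{\left(\left(-3\right) 5 \right)} \right)} = \left(- \frac{\left(\frac{9}{8}\right)^{2}}{5}\right)^{2} = \left(\left(- \frac{1}{5}\right) \frac{81}{64}\right)^{2} = \left(- \frac{81}{320}\right)^{2} = \frac{6561}{102400}$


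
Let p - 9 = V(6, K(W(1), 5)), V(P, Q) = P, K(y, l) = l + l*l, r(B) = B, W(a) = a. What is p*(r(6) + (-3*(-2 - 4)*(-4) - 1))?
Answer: -1005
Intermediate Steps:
K(y, l) = l + l²
p = 15 (p = 9 + 6 = 15)
p*(r(6) + (-3*(-2 - 4)*(-4) - 1)) = 15*(6 + (-3*(-2 - 4)*(-4) - 1)) = 15*(6 + (-3*(-6)*(-4) - 1)) = 15*(6 + (18*(-4) - 1)) = 15*(6 + (-72 - 1)) = 15*(6 - 73) = 15*(-67) = -1005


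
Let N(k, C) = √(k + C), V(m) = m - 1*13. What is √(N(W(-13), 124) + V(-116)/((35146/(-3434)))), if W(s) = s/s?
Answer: √(3892296489 + 1544051645*√5)/17573 ≈ 4.8769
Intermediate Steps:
V(m) = -13 + m (V(m) = m - 13 = -13 + m)
W(s) = 1
N(k, C) = √(C + k)
√(N(W(-13), 124) + V(-116)/((35146/(-3434)))) = √(√(124 + 1) + (-13 - 116)/((35146/(-3434)))) = √(√125 - 129/(35146*(-1/3434))) = √(5*√5 - 129/(-17573/1717)) = √(5*√5 - 129*(-1717/17573)) = √(5*√5 + 221493/17573) = √(221493/17573 + 5*√5)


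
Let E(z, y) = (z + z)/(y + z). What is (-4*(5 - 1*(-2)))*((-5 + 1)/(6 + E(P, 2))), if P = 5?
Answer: 196/13 ≈ 15.077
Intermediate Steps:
E(z, y) = 2*z/(y + z) (E(z, y) = (2*z)/(y + z) = 2*z/(y + z))
(-4*(5 - 1*(-2)))*((-5 + 1)/(6 + E(P, 2))) = (-4*(5 - 1*(-2)))*((-5 + 1)/(6 + 2*5/(2 + 5))) = (-4*(5 + 2))*(-4/(6 + 2*5/7)) = (-4*7)*(-4/(6 + 2*5*(⅐))) = -(-112)/(6 + 10/7) = -(-112)/52/7 = -(-112)*7/52 = -28*(-7/13) = 196/13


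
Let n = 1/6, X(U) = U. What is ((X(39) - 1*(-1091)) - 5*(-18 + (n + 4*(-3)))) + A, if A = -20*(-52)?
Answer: 13915/6 ≈ 2319.2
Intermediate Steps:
n = 1/6 (n = 1*(1/6) = 1/6 ≈ 0.16667)
A = 1040
((X(39) - 1*(-1091)) - 5*(-18 + (n + 4*(-3)))) + A = ((39 - 1*(-1091)) - 5*(-18 + (1/6 + 4*(-3)))) + 1040 = ((39 + 1091) - 5*(-18 + (1/6 - 12))) + 1040 = (1130 - 5*(-18 - 71/6)) + 1040 = (1130 - 5*(-179/6)) + 1040 = (1130 + 895/6) + 1040 = 7675/6 + 1040 = 13915/6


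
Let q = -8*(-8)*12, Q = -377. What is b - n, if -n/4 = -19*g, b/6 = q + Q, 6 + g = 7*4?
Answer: 674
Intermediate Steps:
g = 22 (g = -6 + 7*4 = -6 + 28 = 22)
q = 768 (q = 64*12 = 768)
b = 2346 (b = 6*(768 - 377) = 6*391 = 2346)
n = 1672 (n = -(-76)*22 = -4*(-418) = 1672)
b - n = 2346 - 1*1672 = 2346 - 1672 = 674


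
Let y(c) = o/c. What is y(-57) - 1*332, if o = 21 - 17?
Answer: -18928/57 ≈ -332.07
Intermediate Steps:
o = 4
y(c) = 4/c
y(-57) - 1*332 = 4/(-57) - 1*332 = 4*(-1/57) - 332 = -4/57 - 332 = -18928/57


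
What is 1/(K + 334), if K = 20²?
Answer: 1/734 ≈ 0.0013624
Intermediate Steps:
K = 400
1/(K + 334) = 1/(400 + 334) = 1/734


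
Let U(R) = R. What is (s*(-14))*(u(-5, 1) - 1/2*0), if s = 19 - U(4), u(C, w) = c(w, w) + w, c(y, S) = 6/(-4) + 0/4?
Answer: 105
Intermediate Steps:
c(y, S) = -3/2 (c(y, S) = 6*(-¼) + 0*(¼) = -3/2 + 0 = -3/2)
u(C, w) = -3/2 + w
s = 15 (s = 19 - 1*4 = 19 - 4 = 15)
(s*(-14))*(u(-5, 1) - 1/2*0) = (15*(-14))*((-3/2 + 1) - 1/2*0) = -210*(-½ - 1*½*0) = -210*(-½ - ½*0) = -210*(-½ + 0) = -210*(-½) = 105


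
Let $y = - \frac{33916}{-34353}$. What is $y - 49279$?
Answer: $- \frac{1692847571}{34353} \approx -49278.0$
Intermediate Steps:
$y = \frac{33916}{34353}$ ($y = \left(-33916\right) \left(- \frac{1}{34353}\right) = \frac{33916}{34353} \approx 0.98728$)
$y - 49279 = \frac{33916}{34353} - 49279 = - \frac{1692847571}{34353}$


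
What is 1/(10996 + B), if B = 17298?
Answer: 1/28294 ≈ 3.5343e-5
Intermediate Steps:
1/(10996 + B) = 1/(10996 + 17298) = 1/28294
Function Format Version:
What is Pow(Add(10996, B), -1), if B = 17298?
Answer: Rational(1, 28294) ≈ 3.5343e-5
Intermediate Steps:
Pow(Add(10996, B), -1) = Pow(Add(10996, 17298), -1) = Pow(28294, -1) = Rational(1, 28294)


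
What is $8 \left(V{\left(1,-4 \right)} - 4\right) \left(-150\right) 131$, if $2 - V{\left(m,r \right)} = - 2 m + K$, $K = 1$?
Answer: $157200$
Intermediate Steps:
$V{\left(m,r \right)} = 1 + 2 m$ ($V{\left(m,r \right)} = 2 - \left(- 2 m + 1\right) = 2 - \left(1 - 2 m\right) = 2 + \left(-1 + 2 m\right) = 1 + 2 m$)
$8 \left(V{\left(1,-4 \right)} - 4\right) \left(-150\right) 131 = 8 \left(\left(1 + 2 \cdot 1\right) - 4\right) \left(-150\right) 131 = 8 \left(\left(1 + 2\right) - 4\right) \left(-150\right) 131 = 8 \left(3 - 4\right) \left(-150\right) 131 = 8 \left(-1\right) \left(-150\right) 131 = \left(-8\right) \left(-150\right) 131 = 1200 \cdot 131 = 157200$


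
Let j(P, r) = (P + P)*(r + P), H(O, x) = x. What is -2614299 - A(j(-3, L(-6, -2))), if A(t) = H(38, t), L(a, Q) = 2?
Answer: -2614305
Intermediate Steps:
j(P, r) = 2*P*(P + r) (j(P, r) = (2*P)*(P + r) = 2*P*(P + r))
A(t) = t
-2614299 - A(j(-3, L(-6, -2))) = -2614299 - 2*(-3)*(-3 + 2) = -2614299 - 2*(-3)*(-1) = -2614299 - 1*6 = -2614299 - 6 = -2614305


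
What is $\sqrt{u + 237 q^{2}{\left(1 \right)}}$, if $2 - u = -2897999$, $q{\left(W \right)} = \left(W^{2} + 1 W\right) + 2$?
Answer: $\sqrt{2901793} \approx 1703.5$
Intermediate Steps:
$q{\left(W \right)} = 2 + W + W^{2}$ ($q{\left(W \right)} = \left(W^{2} + W\right) + 2 = \left(W + W^{2}\right) + 2 = 2 + W + W^{2}$)
$u = 2898001$ ($u = 2 - -2897999 = 2 + 2897999 = 2898001$)
$\sqrt{u + 237 q^{2}{\left(1 \right)}} = \sqrt{2898001 + 237 \left(2 + 1 + 1^{2}\right)^{2}} = \sqrt{2898001 + 237 \left(2 + 1 + 1\right)^{2}} = \sqrt{2898001 + 237 \cdot 4^{2}} = \sqrt{2898001 + 237 \cdot 16} = \sqrt{2898001 + 3792} = \sqrt{2901793}$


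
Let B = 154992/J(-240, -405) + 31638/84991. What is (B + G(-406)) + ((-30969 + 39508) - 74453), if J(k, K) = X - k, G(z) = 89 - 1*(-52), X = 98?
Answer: -938137294909/14363479 ≈ -65314.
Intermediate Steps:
G(z) = 141 (G(z) = 89 + 52 = 141)
J(k, K) = 98 - k
B = 6591809358/14363479 (B = 154992/(98 - 1*(-240)) + 31638/84991 = 154992/(98 + 240) + 31638*(1/84991) = 154992/338 + 31638/84991 = 154992*(1/338) + 31638/84991 = 77496/169 + 31638/84991 = 6591809358/14363479 ≈ 458.93)
(B + G(-406)) + ((-30969 + 39508) - 74453) = (6591809358/14363479 + 141) + ((-30969 + 39508) - 74453) = 8617059897/14363479 + (8539 - 74453) = 8617059897/14363479 - 65914 = -938137294909/14363479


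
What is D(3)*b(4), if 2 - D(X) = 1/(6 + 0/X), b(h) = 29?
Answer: 319/6 ≈ 53.167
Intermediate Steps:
D(X) = 11/6 (D(X) = 2 - 1/(6 + 0/X) = 2 - 1/(6 + 0) = 2 - 1/6 = 2 - 1*⅙ = 2 - ⅙ = 11/6)
D(3)*b(4) = (11/6)*29 = 319/6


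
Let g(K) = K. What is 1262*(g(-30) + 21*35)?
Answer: 889710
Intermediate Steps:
1262*(g(-30) + 21*35) = 1262*(-30 + 21*35) = 1262*(-30 + 735) = 1262*705 = 889710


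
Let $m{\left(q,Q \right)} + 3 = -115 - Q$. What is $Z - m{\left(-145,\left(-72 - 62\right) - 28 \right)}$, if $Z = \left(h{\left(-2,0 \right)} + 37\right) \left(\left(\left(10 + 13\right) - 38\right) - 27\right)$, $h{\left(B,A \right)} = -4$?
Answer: $-1430$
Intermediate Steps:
$m{\left(q,Q \right)} = -118 - Q$ ($m{\left(q,Q \right)} = -3 - \left(115 + Q\right) = -118 - Q$)
$Z = -1386$ ($Z = \left(-4 + 37\right) \left(\left(\left(10 + 13\right) - 38\right) - 27\right) = 33 \left(\left(23 - 38\right) - 27\right) = 33 \left(-15 - 27\right) = 33 \left(-42\right) = -1386$)
$Z - m{\left(-145,\left(-72 - 62\right) - 28 \right)} = -1386 - \left(-118 - \left(\left(-72 - 62\right) - 28\right)\right) = -1386 - \left(-118 - \left(-134 - 28\right)\right) = -1386 - \left(-118 - -162\right) = -1386 - \left(-118 + 162\right) = -1386 - 44 = -1430$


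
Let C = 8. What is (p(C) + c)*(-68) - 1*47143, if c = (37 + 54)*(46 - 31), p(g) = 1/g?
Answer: -279943/2 ≈ -1.3997e+5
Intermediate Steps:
c = 1365 (c = 91*15 = 1365)
(p(C) + c)*(-68) - 1*47143 = (1/8 + 1365)*(-68) - 1*47143 = (⅛ + 1365)*(-68) - 47143 = (10921/8)*(-68) - 47143 = -185657/2 - 47143 = -279943/2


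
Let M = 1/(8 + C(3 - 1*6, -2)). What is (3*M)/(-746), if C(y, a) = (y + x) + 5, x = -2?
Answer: -3/5968 ≈ -0.00050268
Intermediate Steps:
C(y, a) = 3 + y (C(y, a) = (y - 2) + 5 = (-2 + y) + 5 = 3 + y)
M = ⅛ (M = 1/(8 + (3 + (3 - 1*6))) = 1/(8 + (3 + (3 - 6))) = 1/(8 + (3 - 3)) = 1/(8 + 0) = 1/8 = ⅛ ≈ 0.12500)
(3*M)/(-746) = (3*(⅛))/(-746) = (3/8)*(-1/746) = -3/5968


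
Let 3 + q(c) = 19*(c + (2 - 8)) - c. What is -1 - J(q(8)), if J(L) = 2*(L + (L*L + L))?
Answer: -1567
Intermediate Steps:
q(c) = -117 + 18*c (q(c) = -3 + (19*(c + (2 - 8)) - c) = -3 + (19*(c - 6) - c) = -3 + (19*(-6 + c) - c) = -3 + ((-114 + 19*c) - c) = -3 + (-114 + 18*c) = -117 + 18*c)
J(L) = 2*L**2 + 4*L (J(L) = 2*(L + (L**2 + L)) = 2*(L + (L + L**2)) = 2*(L**2 + 2*L) = 2*L**2 + 4*L)
-1 - J(q(8)) = -1 - 2*(-117 + 18*8)*(2 + (-117 + 18*8)) = -1 - 2*(-117 + 144)*(2 + (-117 + 144)) = -1 - 2*27*(2 + 27) = -1 - 2*27*29 = -1 - 1*1566 = -1 - 1566 = -1567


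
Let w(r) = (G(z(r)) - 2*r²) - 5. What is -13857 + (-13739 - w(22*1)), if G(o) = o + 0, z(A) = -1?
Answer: -26622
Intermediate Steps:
G(o) = o
w(r) = -6 - 2*r² (w(r) = (-1 - 2*r²) - 5 = -6 - 2*r²)
-13857 + (-13739 - w(22*1)) = -13857 + (-13739 - (-6 - 2*(22*1)²)) = -13857 + (-13739 - (-6 - 2*22²)) = -13857 + (-13739 - (-6 - 2*484)) = -13857 + (-13739 - (-6 - 968)) = -13857 + (-13739 - 1*(-974)) = -13857 + (-13739 + 974) = -13857 - 12765 = -26622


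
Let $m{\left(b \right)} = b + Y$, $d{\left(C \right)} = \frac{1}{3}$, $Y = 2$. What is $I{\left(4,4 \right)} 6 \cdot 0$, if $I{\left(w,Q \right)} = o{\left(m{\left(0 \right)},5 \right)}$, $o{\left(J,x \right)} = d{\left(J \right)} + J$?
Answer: $0$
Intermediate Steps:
$d{\left(C \right)} = \frac{1}{3}$
$m{\left(b \right)} = 2 + b$ ($m{\left(b \right)} = b + 2 = 2 + b$)
$o{\left(J,x \right)} = \frac{1}{3} + J$
$I{\left(w,Q \right)} = \frac{7}{3}$ ($I{\left(w,Q \right)} = \frac{1}{3} + \left(2 + 0\right) = \frac{1}{3} + 2 = \frac{7}{3}$)
$I{\left(4,4 \right)} 6 \cdot 0 = \frac{7}{3} \cdot 6 \cdot 0 = 14 \cdot 0 = 0$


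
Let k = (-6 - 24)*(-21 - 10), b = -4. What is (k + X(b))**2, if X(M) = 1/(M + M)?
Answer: 55338721/64 ≈ 8.6467e+5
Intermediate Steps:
X(M) = 1/(2*M)
k = 930 (k = -30*(-31) = 930)
(k + X(b))**2 = (930 + (1/2)/(-4))**2 = (930 + (1/2)*(-1/4))**2 = (930 - 1/8)**2 = (7439/8)**2 = 55338721/64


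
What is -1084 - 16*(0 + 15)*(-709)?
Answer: 169076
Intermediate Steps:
-1084 - 16*(0 + 15)*(-709) = -1084 - 16*15*(-709) = -1084 - 240*(-709) = -1084 + 170160 = 169076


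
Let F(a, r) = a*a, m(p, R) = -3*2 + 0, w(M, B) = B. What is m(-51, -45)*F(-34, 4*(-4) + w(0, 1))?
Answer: -6936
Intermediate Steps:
m(p, R) = -6 (m(p, R) = -6 + 0 = -6)
F(a, r) = a**2
m(-51, -45)*F(-34, 4*(-4) + w(0, 1)) = -6*(-34)**2 = -6*1156 = -6936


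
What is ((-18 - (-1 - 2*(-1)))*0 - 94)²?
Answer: 8836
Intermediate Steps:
((-18 - (-1 - 2*(-1)))*0 - 94)² = ((-18 - (-1 + 2))*0 - 94)² = ((-18 - 1*1)*0 - 94)² = ((-18 - 1)*0 - 94)² = (-19*0 - 94)² = (0 - 94)² = (-94)² = 8836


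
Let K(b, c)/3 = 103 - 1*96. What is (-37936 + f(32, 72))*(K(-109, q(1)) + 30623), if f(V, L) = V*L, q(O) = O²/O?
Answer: -1091907008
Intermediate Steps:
q(O) = O
K(b, c) = 21 (K(b, c) = 3*(103 - 1*96) = 3*(103 - 96) = 3*7 = 21)
f(V, L) = L*V
(-37936 + f(32, 72))*(K(-109, q(1)) + 30623) = (-37936 + 72*32)*(21 + 30623) = (-37936 + 2304)*30644 = -35632*30644 = -1091907008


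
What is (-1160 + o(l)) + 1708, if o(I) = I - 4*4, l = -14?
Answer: 518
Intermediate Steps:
o(I) = -16 + I (o(I) = I - 16 = -16 + I)
(-1160 + o(l)) + 1708 = (-1160 + (-16 - 14)) + 1708 = (-1160 - 30) + 1708 = -1190 + 1708 = 518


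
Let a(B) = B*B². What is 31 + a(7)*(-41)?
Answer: -14032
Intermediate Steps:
a(B) = B³
31 + a(7)*(-41) = 31 + 7³*(-41) = 31 + 343*(-41) = 31 - 14063 = -14032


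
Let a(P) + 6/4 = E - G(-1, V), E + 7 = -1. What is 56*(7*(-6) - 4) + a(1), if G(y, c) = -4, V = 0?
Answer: -5163/2 ≈ -2581.5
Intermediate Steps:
E = -8 (E = -7 - 1 = -8)
a(P) = -11/2 (a(P) = -3/2 + (-8 - 1*(-4)) = -3/2 + (-8 + 4) = -3/2 - 4 = -11/2)
56*(7*(-6) - 4) + a(1) = 56*(7*(-6) - 4) - 11/2 = 56*(-42 - 4) - 11/2 = 56*(-46) - 11/2 = -2576 - 11/2 = -5163/2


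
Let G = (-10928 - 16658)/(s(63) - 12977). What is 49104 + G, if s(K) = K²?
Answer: 221178209/4504 ≈ 49107.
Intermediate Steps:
G = 13793/4504 (G = (-10928 - 16658)/(63² - 12977) = -27586/(3969 - 12977) = -27586/(-9008) = -27586*(-1/9008) = 13793/4504 ≈ 3.0624)
49104 + G = 49104 + 13793/4504 = 221178209/4504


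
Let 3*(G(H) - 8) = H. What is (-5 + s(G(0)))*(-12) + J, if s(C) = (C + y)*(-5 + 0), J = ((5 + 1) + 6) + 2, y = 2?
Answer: 674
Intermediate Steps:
J = 14 (J = (6 + 6) + 2 = 12 + 2 = 14)
G(H) = 8 + H/3
s(C) = -10 - 5*C (s(C) = (C + 2)*(-5 + 0) = (2 + C)*(-5) = -10 - 5*C)
(-5 + s(G(0)))*(-12) + J = (-5 + (-10 - 5*(8 + (⅓)*0)))*(-12) + 14 = (-5 + (-10 - 5*(8 + 0)))*(-12) + 14 = (-5 + (-10 - 5*8))*(-12) + 14 = (-5 + (-10 - 40))*(-12) + 14 = (-5 - 50)*(-12) + 14 = -55*(-12) + 14 = 660 + 14 = 674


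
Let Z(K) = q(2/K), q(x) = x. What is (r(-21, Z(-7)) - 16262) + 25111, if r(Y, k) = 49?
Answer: 8898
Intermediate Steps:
Z(K) = 2/K
(r(-21, Z(-7)) - 16262) + 25111 = (49 - 16262) + 25111 = -16213 + 25111 = 8898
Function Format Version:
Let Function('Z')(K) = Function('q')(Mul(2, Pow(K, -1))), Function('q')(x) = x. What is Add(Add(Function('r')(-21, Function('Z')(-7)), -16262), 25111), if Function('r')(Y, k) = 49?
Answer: 8898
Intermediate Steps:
Function('Z')(K) = Mul(2, Pow(K, -1))
Add(Add(Function('r')(-21, Function('Z')(-7)), -16262), 25111) = Add(Add(49, -16262), 25111) = Add(-16213, 25111) = 8898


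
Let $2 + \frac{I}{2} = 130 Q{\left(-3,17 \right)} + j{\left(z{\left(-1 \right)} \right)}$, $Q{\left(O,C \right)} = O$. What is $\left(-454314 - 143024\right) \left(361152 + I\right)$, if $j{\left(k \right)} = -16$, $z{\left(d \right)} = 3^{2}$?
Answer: $-215242385568$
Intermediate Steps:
$z{\left(d \right)} = 9$
$I = -816$ ($I = -4 + 2 \left(130 \left(-3\right) - 16\right) = -4 + 2 \left(-390 - 16\right) = -4 + 2 \left(-406\right) = -4 - 812 = -816$)
$\left(-454314 - 143024\right) \left(361152 + I\right) = \left(-454314 - 143024\right) \left(361152 - 816\right) = \left(-597338\right) 360336 = -215242385568$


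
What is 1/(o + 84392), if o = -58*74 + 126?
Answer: 1/80226 ≈ 1.2465e-5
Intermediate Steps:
o = -4166 (o = -4292 + 126 = -4166)
1/(o + 84392) = 1/(-4166 + 84392) = 1/80226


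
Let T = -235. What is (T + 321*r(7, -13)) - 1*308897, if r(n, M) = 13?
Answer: -304959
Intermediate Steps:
(T + 321*r(7, -13)) - 1*308897 = (-235 + 321*13) - 1*308897 = (-235 + 4173) - 308897 = 3938 - 308897 = -304959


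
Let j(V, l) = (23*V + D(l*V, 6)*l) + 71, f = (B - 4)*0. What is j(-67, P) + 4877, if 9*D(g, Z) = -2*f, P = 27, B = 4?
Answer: 3407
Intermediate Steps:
f = 0 (f = (4 - 4)*0 = 0*0 = 0)
D(g, Z) = 0 (D(g, Z) = (-2*0)/9 = (⅑)*0 = 0)
j(V, l) = 71 + 23*V (j(V, l) = (23*V + 0*l) + 71 = (23*V + 0) + 71 = 23*V + 71 = 71 + 23*V)
j(-67, P) + 4877 = (71 + 23*(-67)) + 4877 = (71 - 1541) + 4877 = -1470 + 4877 = 3407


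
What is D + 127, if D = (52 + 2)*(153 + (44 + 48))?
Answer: 13357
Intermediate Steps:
D = 13230 (D = 54*(153 + 92) = 54*245 = 13230)
D + 127 = 13230 + 127 = 13357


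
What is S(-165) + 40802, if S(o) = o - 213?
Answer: 40424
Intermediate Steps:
S(o) = -213 + o
S(-165) + 40802 = (-213 - 165) + 40802 = -378 + 40802 = 40424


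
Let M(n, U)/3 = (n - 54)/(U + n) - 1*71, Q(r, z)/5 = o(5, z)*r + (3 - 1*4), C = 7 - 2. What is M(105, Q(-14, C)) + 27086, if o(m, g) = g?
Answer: 6718097/250 ≈ 26872.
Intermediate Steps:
C = 5
Q(r, z) = -5 + 5*r*z (Q(r, z) = 5*(z*r + (3 - 1*4)) = 5*(r*z + (3 - 4)) = 5*(r*z - 1) = 5*(-1 + r*z) = -5 + 5*r*z)
M(n, U) = -213 + 3*(-54 + n)/(U + n) (M(n, U) = 3*((n - 54)/(U + n) - 1*71) = 3*((-54 + n)/(U + n) - 71) = 3*(-71 + (-54 + n)/(U + n)) = -213 + 3*(-54 + n)/(U + n))
M(105, Q(-14, C)) + 27086 = 3*(-54 - 71*(-5 + 5*(-14)*5) - 70*105)/((-5 + 5*(-14)*5) + 105) + 27086 = 3*(-54 - 71*(-5 - 350) - 7350)/((-5 - 350) + 105) + 27086 = 3*(-54 - 71*(-355) - 7350)/(-355 + 105) + 27086 = 3*(-54 + 25205 - 7350)/(-250) + 27086 = 3*(-1/250)*17801 + 27086 = -53403/250 + 27086 = 6718097/250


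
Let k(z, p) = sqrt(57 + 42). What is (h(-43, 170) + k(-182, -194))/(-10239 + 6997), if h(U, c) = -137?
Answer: 137/3242 - 3*sqrt(11)/3242 ≈ 0.039189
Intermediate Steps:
k(z, p) = 3*sqrt(11) (k(z, p) = sqrt(99) = 3*sqrt(11))
(h(-43, 170) + k(-182, -194))/(-10239 + 6997) = (-137 + 3*sqrt(11))/(-10239 + 6997) = (-137 + 3*sqrt(11))/(-3242) = (-137 + 3*sqrt(11))*(-1/3242) = 137/3242 - 3*sqrt(11)/3242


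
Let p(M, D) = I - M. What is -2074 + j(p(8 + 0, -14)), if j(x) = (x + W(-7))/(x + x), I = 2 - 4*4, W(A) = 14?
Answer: -22812/11 ≈ -2073.8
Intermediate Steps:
I = -14 (I = 2 - 16 = -14)
p(M, D) = -14 - M
j(x) = (14 + x)/(2*x) (j(x) = (x + 14)/(x + x) = (14 + x)/((2*x)) = (14 + x)*(1/(2*x)) = (14 + x)/(2*x))
-2074 + j(p(8 + 0, -14)) = -2074 + (14 + (-14 - (8 + 0)))/(2*(-14 - (8 + 0))) = -2074 + (14 + (-14 - 1*8))/(2*(-14 - 1*8)) = -2074 + (14 + (-14 - 8))/(2*(-14 - 8)) = -2074 + (1/2)*(14 - 22)/(-22) = -2074 + (1/2)*(-1/22)*(-8) = -2074 + 2/11 = -22812/11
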